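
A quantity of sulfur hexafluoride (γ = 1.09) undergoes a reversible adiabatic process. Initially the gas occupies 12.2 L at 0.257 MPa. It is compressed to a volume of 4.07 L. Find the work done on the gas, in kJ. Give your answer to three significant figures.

P₂ = P₁(V₁/V₂)^γ = 0.257×(12.2/4.07)^(1.09) = 0.8504 MPa.
For a reversible adiabat, W_by_gas = (P₁V₁ − P₂V₂)/(γ−1).
W_by = (257000×0.0122 − 850400×0.00407) / (0.09) = -3618 J.
W_on_gas = −W_by = 3618 J.

W ≈ 3.62 kJ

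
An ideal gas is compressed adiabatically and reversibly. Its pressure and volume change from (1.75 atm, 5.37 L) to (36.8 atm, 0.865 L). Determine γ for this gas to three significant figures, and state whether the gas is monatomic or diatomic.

γ ≈ 1.67; monatomic

PV^γ = const ⇒ γ = ln(P₂/P₁) / ln(V₁/V₂).
γ = ln(36.8/1.75) / ln(5.37/0.865) = 1.668.
γ ≈ 1.67 is close to 5/3, so the gas is monatomic.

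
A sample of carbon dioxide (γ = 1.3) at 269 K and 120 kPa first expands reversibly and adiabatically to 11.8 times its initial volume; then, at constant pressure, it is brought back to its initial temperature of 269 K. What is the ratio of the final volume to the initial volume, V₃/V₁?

Adiabatic step: V₂/V₁ = 11.8; T₂ = T₁·(1/11.8)^(0.3) = 128.3 K.
Isobaric step: V₃/V₂ = T₃/T₂ = 269/128.3.
V₃/V₁ = (V₂/V₁)(V₃/V₂) = 11.8 × (269/128.3) = 24.74.

V₃/V₁ ≈ 24.7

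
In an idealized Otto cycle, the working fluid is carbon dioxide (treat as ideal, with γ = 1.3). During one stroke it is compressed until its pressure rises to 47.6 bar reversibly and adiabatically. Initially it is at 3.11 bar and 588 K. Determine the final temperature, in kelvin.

Along an adiabat T P^((1−γ)/γ) is constant, so T₂ = T₁ (P₂/P₁)^((γ−1)/γ).
T₂ = 588 × (47.6/3.11)^(0.231) = 1104 K.

T₂ ≈ 1100 K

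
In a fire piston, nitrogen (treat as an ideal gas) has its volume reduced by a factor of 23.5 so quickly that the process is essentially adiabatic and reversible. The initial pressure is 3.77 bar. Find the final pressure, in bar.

P₂ ≈ 313 bar

Since PV^γ is constant along a reversible adiabat, P₂ = P₁ (V₁/V₂)^γ.
For a diatomic ideal gas γ = 7/5.
P₂ = 3.77 × 23.5^(7/5) = 313.2 bar.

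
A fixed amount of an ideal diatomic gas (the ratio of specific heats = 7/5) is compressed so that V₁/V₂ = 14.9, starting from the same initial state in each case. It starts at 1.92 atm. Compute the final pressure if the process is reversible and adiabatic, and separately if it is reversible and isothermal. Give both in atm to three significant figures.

Isothermal: P₂ = P₁(V₁/V₂) = 1.92×14.9 = 28.61 atm.
Adiabatic: P₂ = P₁(V₁/V₂)^γ = 1.92×14.9^(7/5) = 84.29 atm.

adiabatic: 84.3 atm; isothermal: 28.6 atm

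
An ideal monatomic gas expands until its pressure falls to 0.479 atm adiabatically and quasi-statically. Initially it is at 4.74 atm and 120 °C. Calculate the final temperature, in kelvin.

T₂ ≈ 157 K

Adiabatic: T₂/T₁ = (P₂/P₁)^((γ−1)/γ).
For a monatomic ideal gas γ = 5/3, so (γ−1)/γ = 2/5.
T₁ = 120 °C = 393.1 K.
T₂ = 393.1 × (0.479/4.74)^(2/5) = 157.2 K.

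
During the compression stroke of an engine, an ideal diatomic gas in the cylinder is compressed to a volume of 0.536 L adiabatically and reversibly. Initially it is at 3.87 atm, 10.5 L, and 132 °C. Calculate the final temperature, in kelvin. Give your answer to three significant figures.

T₂ ≈ 1330 K

For a reversible adiabat TV^(γ−1) is constant, so T₂ = T₁ (V₁/V₂)^(γ−1).
γ = 7/5 for a diatomic ideal gas.
T₁ = 132 °C = 405.1 K.
T₂ = 405.1 × (10.5/0.536)^(2/5) = 1332 K.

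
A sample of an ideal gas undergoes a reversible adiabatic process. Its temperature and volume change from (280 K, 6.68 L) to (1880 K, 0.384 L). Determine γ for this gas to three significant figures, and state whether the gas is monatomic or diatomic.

TV^(γ−1) = const ⇒ γ − 1 = ln(T₂/T₁) / ln(V₁/V₂).
γ = 1 + ln(1880/280) / ln(6.68/0.384) = 1.667.
γ ≈ 1.67 is close to 5/3, so the gas is monatomic.

γ ≈ 1.67; monatomic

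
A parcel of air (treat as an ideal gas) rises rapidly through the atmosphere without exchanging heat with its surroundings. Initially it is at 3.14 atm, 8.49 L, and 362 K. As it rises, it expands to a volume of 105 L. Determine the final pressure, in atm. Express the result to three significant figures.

Adiabatic: P₁V₁^γ = P₂V₂^γ ⇒ P₂ = P₁ (V₁/V₂)^γ.
γ = 7/5 for a diatomic ideal gas.
P₂ = 3.14 × (8.49/105)^(7/5) = 0.09284 atm.

P₂ ≈ 0.0928 atm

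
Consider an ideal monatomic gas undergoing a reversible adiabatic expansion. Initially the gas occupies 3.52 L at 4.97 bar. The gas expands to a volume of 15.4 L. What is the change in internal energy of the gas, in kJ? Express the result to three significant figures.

ΔU ≈ -1.64 kJ

γ = 5/3 for a monatomic ideal gas.
P₂ = P₁(V₁/V₂)^γ = 4.97×(3.52/15.4)^(5/3) = 0.4247 bar.
For a reversible adiabat, W_by_gas = (P₁V₁ − P₂V₂)/(γ−1).
W_by = (497000×0.00352 − 42470×0.0154) / (2/3) = 1643 J.
Q = 0 ⇒ ΔU = −W_by = -1643 J.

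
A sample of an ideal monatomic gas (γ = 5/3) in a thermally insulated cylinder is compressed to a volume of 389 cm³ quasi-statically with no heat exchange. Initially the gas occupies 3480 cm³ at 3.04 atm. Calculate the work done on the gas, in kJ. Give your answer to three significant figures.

P₂ = P₁(V₁/V₂)^γ = 3.04×(3480/389)^(5/3) = 117.2 atm.
For a reversible adiabat, W_by_gas = (P₁V₁ − P₂V₂)/(γ−1).
W_by = (308000×0.00348 − 1.188×10^7×0.000389) / (2/3) = -5321 J.
W_on_gas = −W_by = 5321 J.

W ≈ 5.32 kJ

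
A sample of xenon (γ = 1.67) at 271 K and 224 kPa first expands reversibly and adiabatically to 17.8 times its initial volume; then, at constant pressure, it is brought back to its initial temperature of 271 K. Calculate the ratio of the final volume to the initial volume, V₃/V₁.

V₃/V₁ ≈ 123

Adiabatic step: V₂/V₁ = 17.8; T₂ = T₁·(1/17.8)^(0.67) = 39.37 K.
Isobaric step: V₃/V₂ = T₃/T₂ = 271/39.37.
V₃/V₁ = (V₂/V₁)(V₃/V₂) = 17.8 × (271/39.37) = 122.5.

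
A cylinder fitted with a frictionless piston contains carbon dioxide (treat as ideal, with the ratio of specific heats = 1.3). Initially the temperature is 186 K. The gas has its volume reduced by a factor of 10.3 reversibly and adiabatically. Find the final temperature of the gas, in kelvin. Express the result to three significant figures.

Adiabatic: T₁V₁^(γ−1) = T₂V₂^(γ−1) ⇒ T₂ = T₁ (V₁/V₂)^(γ−1).
T₂ = 186 × 10.3^(0.3) = 374.4 K.

T₂ ≈ 374 K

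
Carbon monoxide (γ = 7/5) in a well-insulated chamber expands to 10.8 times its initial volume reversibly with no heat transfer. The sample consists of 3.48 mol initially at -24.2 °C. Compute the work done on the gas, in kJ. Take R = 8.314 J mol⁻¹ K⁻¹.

W ≈ -11.1 kJ

For a reversible adiabat TV^(γ−1) is constant, so T₂ = T₁ (V₁/V₂)^(γ−1).
T₁ = -24.2 °C = 248.9 K.
T₂ = 248.9 × (1/10.8)^(2/5) = 96.1 K.
Q = 0, so ΔU = W_on_gas = nCᵥΔT with Cᵥ = R/(γ−1) = 20.79 J/(mol·K).
ΔU = 3.48 × 20.79 × (96.1 − 248.9) = -11060 J.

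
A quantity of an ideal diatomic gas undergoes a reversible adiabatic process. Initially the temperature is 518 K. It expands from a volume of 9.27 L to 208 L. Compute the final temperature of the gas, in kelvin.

T₂ ≈ 149 K

Adiabatic: T₁V₁^(γ−1) = T₂V₂^(γ−1) ⇒ T₂ = T₁ (V₁/V₂)^(γ−1).
For a diatomic ideal gas γ = 7/5, so γ−1 = 2/5.
T₂ = 518 × (9.27/208)^(2/5) = 149.3 K.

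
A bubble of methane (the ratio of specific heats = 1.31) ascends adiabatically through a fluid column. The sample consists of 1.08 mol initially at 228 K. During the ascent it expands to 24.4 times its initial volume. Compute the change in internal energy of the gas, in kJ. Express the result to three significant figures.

ΔU ≈ -4.15 kJ

Adiabatic: T₁V₁^(γ−1) = T₂V₂^(γ−1) ⇒ T₂ = T₁ (V₁/V₂)^(γ−1).
T₂ = 228 × (1/24.4)^(0.31) = 84.69 K.
Q = 0, so ΔU = W_on_gas = nCᵥΔT with Cᵥ = R/(γ−1) = 26.82 J/(mol·K).
ΔU = 1.08 × 26.82 × (84.69 − 228) = -4151 J.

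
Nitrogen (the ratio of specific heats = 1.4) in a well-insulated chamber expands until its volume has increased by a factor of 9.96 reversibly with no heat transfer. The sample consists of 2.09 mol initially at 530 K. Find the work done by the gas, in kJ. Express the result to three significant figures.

W ≈ 13.8 kJ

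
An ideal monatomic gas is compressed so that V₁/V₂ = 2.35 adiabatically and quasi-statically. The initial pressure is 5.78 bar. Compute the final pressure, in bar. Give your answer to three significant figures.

Adiabatic: P₁V₁^γ = P₂V₂^γ ⇒ P₂ = P₁ (V₁/V₂)^γ.
For a monatomic ideal gas γ = 5/3.
P₂ = 5.78 × 2.35^(5/3) = 24.01 bar.

P₂ ≈ 24.0 bar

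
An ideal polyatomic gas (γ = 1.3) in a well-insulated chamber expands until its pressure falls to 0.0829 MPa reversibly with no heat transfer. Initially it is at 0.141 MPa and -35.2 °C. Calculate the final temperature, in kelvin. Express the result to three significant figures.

T₂ ≈ 211 K

Along an adiabat T P^((1−γ)/γ) is constant, so T₂ = T₁ (P₂/P₁)^((γ−1)/γ).
T₁ = -35.2 °C = 237.9 K.
T₂ = 237.9 × (0.0829/0.141)^(0.231) = 210.5 K.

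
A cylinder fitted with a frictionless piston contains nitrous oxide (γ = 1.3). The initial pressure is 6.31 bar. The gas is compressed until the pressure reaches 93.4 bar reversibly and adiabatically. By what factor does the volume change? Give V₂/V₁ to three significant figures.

V₂/V₁ ≈ 0.126

From PV^γ = const, V₂/V₁ = (P₁/P₂)^(1/γ).
V₂/V₁ = (6.31/93.4)^(0.769) = 0.1258.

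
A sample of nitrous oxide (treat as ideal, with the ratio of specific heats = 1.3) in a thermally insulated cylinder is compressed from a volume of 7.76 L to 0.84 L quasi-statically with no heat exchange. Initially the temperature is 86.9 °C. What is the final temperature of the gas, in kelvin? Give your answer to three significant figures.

T₂ ≈ 702 K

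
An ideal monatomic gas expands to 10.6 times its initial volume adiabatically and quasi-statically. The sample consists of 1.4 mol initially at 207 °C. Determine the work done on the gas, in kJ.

W ≈ -6.65 kJ

Adiabatic: T₁V₁^(γ−1) = T₂V₂^(γ−1) ⇒ T₂ = T₁ (V₁/V₂)^(γ−1).
γ = 5/3 for a monatomic ideal gas, so γ−1 = 2/3.
T₁ = 207 °C = 480.1 K.
T₂ = 480.1 × (1/10.6)^(2/3) = 99.5 K.
Q = 0, so ΔU = W_on_gas = nCᵥΔT with Cᵥ = R/(γ−1) = 12.47 J/(mol·K).
ΔU = 1.4 × 12.47 × (99.5 − 480.1) = -6646 J.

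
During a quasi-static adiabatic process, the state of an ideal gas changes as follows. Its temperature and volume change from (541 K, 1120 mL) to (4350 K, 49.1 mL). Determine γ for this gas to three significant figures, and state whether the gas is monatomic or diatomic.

γ ≈ 1.67; monatomic

TV^(γ−1) = const ⇒ γ − 1 = ln(T₂/T₁) / ln(V₁/V₂).
γ = 1 + ln(4350/541) / ln(1120/49.1) = 1.667.
γ ≈ 1.67 is close to 5/3, so the gas is monatomic.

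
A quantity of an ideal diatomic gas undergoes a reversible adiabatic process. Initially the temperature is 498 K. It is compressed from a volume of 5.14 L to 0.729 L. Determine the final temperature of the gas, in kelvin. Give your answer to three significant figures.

T₂ ≈ 1090 K

For a reversible adiabat TV^(γ−1) is constant, so T₂ = T₁ (V₁/V₂)^(γ−1).
For a diatomic ideal gas γ = 7/5, so γ−1 = 2/5.
T₂ = 498 × (5.14/0.729)^(2/5) = 1088 K.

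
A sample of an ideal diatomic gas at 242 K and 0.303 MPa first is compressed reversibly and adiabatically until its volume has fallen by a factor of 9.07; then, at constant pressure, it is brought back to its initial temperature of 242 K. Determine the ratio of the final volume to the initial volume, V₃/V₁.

For a diatomic ideal gas γ = 7/5.
Adiabatic step: V₂/V₁ = 0.1103; T₂ = T₁·9.07^(2/5) = 584.6 K.
Isobaric step: V₃/V₂ = T₃/T₂ = 242/584.6.
V₃/V₁ = (V₂/V₁)(V₃/V₂) = 0.1103 × (242/584.6) = 0.04564.

V₃/V₁ ≈ 0.0456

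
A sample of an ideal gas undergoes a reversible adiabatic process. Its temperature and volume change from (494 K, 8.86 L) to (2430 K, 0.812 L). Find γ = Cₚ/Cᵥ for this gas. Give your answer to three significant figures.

γ ≈ 1.67

TV^(γ−1) = const ⇒ γ − 1 = ln(T₂/T₁) / ln(V₁/V₂).
γ = 1 + ln(2430/494) / ln(8.86/0.812) = 1.667.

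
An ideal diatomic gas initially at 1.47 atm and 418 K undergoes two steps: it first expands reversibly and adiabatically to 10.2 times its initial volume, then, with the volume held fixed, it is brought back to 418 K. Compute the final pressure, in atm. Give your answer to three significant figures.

For a diatomic ideal gas γ = 7/5.
Adiabatic step (PV^γ = const): P₂ = 1.47×(1/10.2)^(7/5) = 0.05692 atm; T₂ = 418×(1/10.2)^(2/5) = 165.1 K.
Isochoric: P₃ = P₂(T₃/T₂) = 0.05692 × (418/165.1) = 0.1441 atm.

P₃ ≈ 0.144 atm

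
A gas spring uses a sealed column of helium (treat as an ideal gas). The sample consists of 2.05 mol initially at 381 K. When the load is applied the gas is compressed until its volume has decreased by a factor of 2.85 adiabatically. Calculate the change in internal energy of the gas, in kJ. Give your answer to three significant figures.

ΔU ≈ 9.84 kJ

Adiabatic: T₁V₁^(γ−1) = T₂V₂^(γ−1) ⇒ T₂ = T₁ (V₁/V₂)^(γ−1).
γ = 5/3 for a monatomic ideal gas, so γ−1 = 2/3.
T₂ = 381 × 2.85^(2/3) = 765.9 K.
Q = 0, so ΔU = W_on_gas = nCᵥΔT with Cᵥ = R/(γ−1) = 12.47 J/(mol·K).
ΔU = 2.05 × 12.47 × (765.9 − 381) = 9839 J.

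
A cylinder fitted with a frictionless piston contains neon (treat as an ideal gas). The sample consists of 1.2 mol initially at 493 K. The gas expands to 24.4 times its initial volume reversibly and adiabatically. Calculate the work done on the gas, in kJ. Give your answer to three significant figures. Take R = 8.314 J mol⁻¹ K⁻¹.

For a reversible adiabat TV^(γ−1) is constant, so T₂ = T₁ (V₁/V₂)^(γ−1).
γ = 5/3 for a monatomic ideal gas, so γ−1 = 2/3.
T₂ = 493 × (1/24.4)^(2/3) = 58.6 K.
Q = 0, so ΔU = W_on_gas = nCᵥΔT with Cᵥ = R/(γ−1) = 12.47 J/(mol·K).
ΔU = 1.2 × 12.47 × (58.6 − 493) = -6501 J.

W ≈ -6.50 kJ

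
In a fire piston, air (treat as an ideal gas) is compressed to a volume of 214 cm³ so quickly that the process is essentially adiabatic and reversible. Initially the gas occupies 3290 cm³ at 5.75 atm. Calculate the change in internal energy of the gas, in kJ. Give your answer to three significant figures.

ΔU ≈ 9.50 kJ

γ = 7/5 for a diatomic ideal gas.
P₂ = P₁(V₁/V₂)^γ = 5.75×(3290/214)^(7/5) = 263.7 atm.
For a reversible adiabat, W_by_gas = (P₁V₁ − P₂V₂)/(γ−1).
W_by = (582600×0.00329 − 2.672×10^7×0.000214) / (2/5) = -9505 J.
Q = 0 ⇒ ΔU = −W_by = 9505 J.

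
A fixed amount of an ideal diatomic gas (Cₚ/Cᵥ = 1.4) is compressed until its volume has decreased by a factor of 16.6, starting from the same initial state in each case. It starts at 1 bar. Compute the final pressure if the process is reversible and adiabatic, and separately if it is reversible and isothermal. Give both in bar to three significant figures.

adiabatic: 51.1 bar; isothermal: 16.6 bar

Isothermal: P₂ = P₁(V₁/V₂) = 1×16.6 = 16.6 bar.
Adiabatic: P₂ = P₁(V₁/V₂)^γ = 1×16.6^(1.4) = 51.07 bar.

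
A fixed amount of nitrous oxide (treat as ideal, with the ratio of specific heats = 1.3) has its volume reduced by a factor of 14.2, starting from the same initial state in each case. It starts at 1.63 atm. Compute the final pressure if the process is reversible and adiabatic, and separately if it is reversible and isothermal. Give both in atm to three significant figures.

adiabatic: 51.3 atm; isothermal: 23.1 atm

Isothermal: P₂ = P₁(V₁/V₂) = 1.63×14.2 = 23.15 atm.
Adiabatic: P₂ = P₁(V₁/V₂)^γ = 1.63×14.2^(1.3) = 51.31 atm.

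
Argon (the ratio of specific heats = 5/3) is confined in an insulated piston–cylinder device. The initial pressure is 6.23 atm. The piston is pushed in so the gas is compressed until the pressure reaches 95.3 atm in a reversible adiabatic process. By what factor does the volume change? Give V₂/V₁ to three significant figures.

From PV^γ = const, V₂/V₁ = (P₁/P₂)^(1/γ).
V₂/V₁ = (6.23/95.3)^(3/5) = 0.1946.

V₂/V₁ ≈ 0.195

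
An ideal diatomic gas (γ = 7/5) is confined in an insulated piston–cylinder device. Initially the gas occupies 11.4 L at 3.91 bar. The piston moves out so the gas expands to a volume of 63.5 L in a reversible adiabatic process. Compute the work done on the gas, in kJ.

W ≈ -5.54 kJ

P₂ = P₁(V₁/V₂)^γ = 3.91×(11.4/63.5)^(7/5) = 0.3532 bar.
For a reversible adiabat, W_by_gas = (P₁V₁ − P₂V₂)/(γ−1).
W_by = (391000×0.0114 − 35320×0.0635) / (2/5) = 5537 J.
W_on_gas = −W_by = -5537 J.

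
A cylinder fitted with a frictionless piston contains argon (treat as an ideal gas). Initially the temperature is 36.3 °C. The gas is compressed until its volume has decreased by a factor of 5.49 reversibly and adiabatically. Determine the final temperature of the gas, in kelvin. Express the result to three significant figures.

Adiabatic: T₁V₁^(γ−1) = T₂V₂^(γ−1) ⇒ T₂ = T₁ (V₁/V₂)^(γ−1).
For a monatomic ideal gas γ = 5/3, so γ−1 = 2/3.
T₁ = 36.3 °C = 309.4 K.
T₂ = 309.4 × 5.49^(2/3) = 963 K.

T₂ ≈ 963 K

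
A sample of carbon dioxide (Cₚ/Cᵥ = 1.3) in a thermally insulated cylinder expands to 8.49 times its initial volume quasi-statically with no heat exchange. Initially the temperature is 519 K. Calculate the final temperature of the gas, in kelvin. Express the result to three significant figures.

Adiabatic: T₁V₁^(γ−1) = T₂V₂^(γ−1) ⇒ T₂ = T₁ (V₁/V₂)^(γ−1).
T₂ = 519 × (1/8.49)^(0.3) = 273.2 K.

T₂ ≈ 273 K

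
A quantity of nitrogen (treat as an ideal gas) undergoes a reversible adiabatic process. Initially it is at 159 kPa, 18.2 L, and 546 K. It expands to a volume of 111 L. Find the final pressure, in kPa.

Adiabatic: P₁V₁^γ = P₂V₂^γ ⇒ P₂ = P₁ (V₁/V₂)^γ.
γ = 7/5 for a diatomic ideal gas.
P₂ = 159 × (18.2/111)^(7/5) = 12.65 kPa.

P₂ ≈ 12.6 kPa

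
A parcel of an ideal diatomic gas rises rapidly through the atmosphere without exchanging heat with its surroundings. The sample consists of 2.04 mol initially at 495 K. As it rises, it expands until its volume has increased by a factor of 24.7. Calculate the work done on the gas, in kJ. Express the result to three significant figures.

W ≈ -15.2 kJ

Adiabatic: T₁V₁^(γ−1) = T₂V₂^(γ−1) ⇒ T₂ = T₁ (V₁/V₂)^(γ−1).
γ = 7/5 for a diatomic ideal gas, so γ−1 = 2/5.
T₂ = 495 × (1/24.7)^(2/5) = 137.3 K.
Q = 0, so ΔU = W_on_gas = nCᵥΔT with Cᵥ = R/(γ−1) = 20.79 J/(mol·K).
ΔU = 2.04 × 20.79 × (137.3 − 495) = -15170 J.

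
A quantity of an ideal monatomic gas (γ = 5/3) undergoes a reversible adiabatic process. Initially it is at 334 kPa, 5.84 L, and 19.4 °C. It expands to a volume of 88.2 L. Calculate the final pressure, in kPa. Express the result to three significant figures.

P₂ ≈ 3.62 kPa

Since PV^γ is constant along a reversible adiabat, P₂ = P₁ (V₁/V₂)^γ.
P₂ = 334 × (5.84/88.2)^(5/3) = 3.62 kPa.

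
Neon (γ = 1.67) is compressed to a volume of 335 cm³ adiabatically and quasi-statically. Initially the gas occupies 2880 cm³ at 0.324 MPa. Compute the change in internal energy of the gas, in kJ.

P₂ = P₁(V₁/V₂)^γ = 0.324×(2880/335)^(1.67) = 11.77 MPa.
For a reversible adiabat, W_by_gas = (P₁V₁ − P₂V₂)/(γ−1).
W_by = (324000×0.00288 − 1.177×10^7×0.000335) / (0.67) = -4494 J.
Q = 0 ⇒ ΔU = −W_by = 4494 J.

ΔU ≈ 4.49 kJ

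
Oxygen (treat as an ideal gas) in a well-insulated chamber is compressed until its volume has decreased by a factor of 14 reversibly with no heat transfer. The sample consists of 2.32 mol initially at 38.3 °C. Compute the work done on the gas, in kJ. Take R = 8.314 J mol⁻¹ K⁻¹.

W ≈ 28.1 kJ

For a reversible adiabat TV^(γ−1) is constant, so T₂ = T₁ (V₁/V₂)^(γ−1).
γ = 7/5 for a diatomic ideal gas, so γ−1 = 2/5.
T₁ = 38.3 °C = 311.4 K.
T₂ = 311.4 × 14^(2/5) = 895 K.
Q = 0, so ΔU = W_on_gas = nCᵥΔT with Cᵥ = R/(γ−1) = 20.79 J/(mol·K).
ΔU = 2.32 × 20.79 × (895 − 311.4) = 28140 J.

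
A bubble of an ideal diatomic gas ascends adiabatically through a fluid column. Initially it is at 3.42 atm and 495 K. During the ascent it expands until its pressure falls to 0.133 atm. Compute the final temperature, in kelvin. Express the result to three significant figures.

T₂ ≈ 196 K

Along an adiabat T P^((1−γ)/γ) is constant, so T₂ = T₁ (P₂/P₁)^((γ−1)/γ).
For a diatomic ideal gas γ = 7/5, so (γ−1)/γ = 2/7.
T₂ = 495 × (0.133/3.42)^(2/7) = 195.7 K.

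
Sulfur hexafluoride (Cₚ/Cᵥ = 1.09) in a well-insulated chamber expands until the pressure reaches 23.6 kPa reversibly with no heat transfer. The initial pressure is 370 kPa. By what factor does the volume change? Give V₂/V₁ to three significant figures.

From PV^γ = const, V₂/V₁ = (P₁/P₂)^(1/γ).
V₂/V₁ = (370/23.6)^(0.917) = 12.49.

V₂/V₁ ≈ 12.5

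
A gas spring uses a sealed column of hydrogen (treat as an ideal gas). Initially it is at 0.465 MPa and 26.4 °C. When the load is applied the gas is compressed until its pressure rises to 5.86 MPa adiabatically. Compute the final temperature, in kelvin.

T₂ ≈ 618 K

Along an adiabat T P^((1−γ)/γ) is constant, so T₂ = T₁ (P₂/P₁)^((γ−1)/γ).
For a diatomic ideal gas γ = 7/5, so (γ−1)/γ = 2/7.
T₁ = 26.4 °C = 299.5 K.
T₂ = 299.5 × (5.86/0.465)^(2/7) = 617.8 K.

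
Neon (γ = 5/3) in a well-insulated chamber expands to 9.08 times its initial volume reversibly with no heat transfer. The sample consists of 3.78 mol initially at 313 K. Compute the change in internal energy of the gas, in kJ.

ΔU ≈ -11.4 kJ

Adiabatic: T₁V₁^(γ−1) = T₂V₂^(γ−1) ⇒ T₂ = T₁ (V₁/V₂)^(γ−1).
T₂ = 313 × (1/9.08)^(2/3) = 71.92 K.
Q = 0, so ΔU = W_on_gas = nCᵥΔT with Cᵥ = R/(γ−1) = 12.47 J/(mol·K).
ΔU = 3.78 × 12.47 × (71.92 − 313) = -11360 J.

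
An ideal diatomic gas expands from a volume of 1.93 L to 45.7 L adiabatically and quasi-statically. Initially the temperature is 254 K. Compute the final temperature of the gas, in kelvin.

T₂ ≈ 71.6 K

For a reversible adiabat TV^(γ−1) is constant, so T₂ = T₁ (V₁/V₂)^(γ−1).
For a diatomic ideal gas γ = 7/5, so γ−1 = 2/5.
T₂ = 254 × (1.93/45.7)^(2/5) = 71.63 K.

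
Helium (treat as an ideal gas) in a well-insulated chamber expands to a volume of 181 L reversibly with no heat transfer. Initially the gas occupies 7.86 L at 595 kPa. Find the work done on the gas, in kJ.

W ≈ -6.15 kJ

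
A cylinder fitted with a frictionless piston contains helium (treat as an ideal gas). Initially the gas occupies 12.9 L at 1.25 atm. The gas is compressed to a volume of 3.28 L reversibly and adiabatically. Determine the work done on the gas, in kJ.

γ = 5/3 for a monatomic ideal gas.
P₂ = P₁(V₁/V₂)^γ = 1.25×(12.9/3.28)^(5/3) = 12.25 atm.
For a reversible adiabat, W_by_gas = (P₁V₁ − P₂V₂)/(γ−1).
W_by = (126700×0.0129 − 1.241×10^6×0.00328) / (2/3) = -3656 J.
W_on_gas = −W_by = 3656 J.

W ≈ 3.66 kJ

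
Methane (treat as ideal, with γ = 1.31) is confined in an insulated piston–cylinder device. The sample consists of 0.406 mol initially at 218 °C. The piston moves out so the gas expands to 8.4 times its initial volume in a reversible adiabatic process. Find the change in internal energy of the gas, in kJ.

Adiabatic: T₁V₁^(γ−1) = T₂V₂^(γ−1) ⇒ T₂ = T₁ (V₁/V₂)^(γ−1).
T₁ = 218 °C = 491.1 K.
T₂ = 491.1 × (1/8.4)^(0.31) = 253.9 K.
Q = 0, so ΔU = W_on_gas = nCᵥΔT with Cᵥ = R/(γ−1) = 26.82 J/(mol·K).
ΔU = 0.406 × 26.82 × (253.9 − 491.1) = -2583 J.

ΔU ≈ -2.58 kJ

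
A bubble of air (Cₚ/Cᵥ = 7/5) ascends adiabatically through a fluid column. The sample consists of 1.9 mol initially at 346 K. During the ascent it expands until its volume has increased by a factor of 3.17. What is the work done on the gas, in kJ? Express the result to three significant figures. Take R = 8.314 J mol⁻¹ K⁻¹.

Adiabatic: T₁V₁^(γ−1) = T₂V₂^(γ−1) ⇒ T₂ = T₁ (V₁/V₂)^(γ−1).
T₂ = 346 × (1/3.17)^(2/5) = 218.1 K.
Q = 0, so ΔU = W_on_gas = nCᵥΔT with Cᵥ = R/(γ−1) = 20.79 J/(mol·K).
ΔU = 1.9 × 20.79 × (218.1 − 346) = -5051 J.

W ≈ -5.05 kJ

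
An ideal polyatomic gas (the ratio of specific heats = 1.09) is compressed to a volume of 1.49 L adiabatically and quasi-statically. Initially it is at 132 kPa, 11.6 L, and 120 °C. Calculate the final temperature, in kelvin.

T₂ ≈ 473 K

Adiabatic: T₁V₁^(γ−1) = T₂V₂^(γ−1) ⇒ T₂ = T₁ (V₁/V₂)^(γ−1).
T₁ = 120 °C = 393.1 K.
T₂ = 393.1 × (11.6/1.49)^(0.09) = 472.9 K.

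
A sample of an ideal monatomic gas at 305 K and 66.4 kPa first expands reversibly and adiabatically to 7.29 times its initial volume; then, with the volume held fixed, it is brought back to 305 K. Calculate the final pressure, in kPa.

P₃ ≈ 9.11 kPa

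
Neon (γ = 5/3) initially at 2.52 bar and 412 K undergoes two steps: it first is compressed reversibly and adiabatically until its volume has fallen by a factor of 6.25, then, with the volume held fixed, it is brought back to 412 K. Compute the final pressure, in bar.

P₃ ≈ 15.8 bar

Adiabatic step (PV^γ = const): P₂ = 2.52×6.25^(5/3) = 53.44 bar; T₂ = 412×6.25^(2/3) = 1398 K.
Isochoric: P₃ = P₂(T₃/T₂) = 53.44 × (412/1398) = 15.75 bar.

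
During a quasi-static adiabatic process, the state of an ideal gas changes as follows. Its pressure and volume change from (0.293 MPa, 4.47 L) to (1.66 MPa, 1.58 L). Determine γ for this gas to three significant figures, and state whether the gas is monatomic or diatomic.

γ ≈ 1.67; monatomic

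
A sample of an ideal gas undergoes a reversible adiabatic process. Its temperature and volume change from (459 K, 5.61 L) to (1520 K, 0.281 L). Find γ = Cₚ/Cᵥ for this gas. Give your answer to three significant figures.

γ ≈ 1.40

TV^(γ−1) = const ⇒ γ − 1 = ln(T₂/T₁) / ln(V₁/V₂).
γ = 1 + ln(1520/459) / ln(5.61/0.281) = 1.4.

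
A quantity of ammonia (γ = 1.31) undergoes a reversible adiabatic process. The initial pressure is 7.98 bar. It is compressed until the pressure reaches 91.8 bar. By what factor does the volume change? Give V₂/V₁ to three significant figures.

From PV^γ = const, V₂/V₁ = (P₁/P₂)^(1/γ).
V₂/V₁ = (7.98/91.8)^(0.763) = 0.155.

V₂/V₁ ≈ 0.155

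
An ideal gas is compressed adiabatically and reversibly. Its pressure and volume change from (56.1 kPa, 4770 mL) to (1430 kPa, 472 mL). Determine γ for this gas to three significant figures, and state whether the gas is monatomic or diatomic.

PV^γ = const ⇒ γ = ln(P₂/P₁) / ln(V₁/V₂).
γ = ln(1430/56.1) / ln(4770/472) = 1.4.
γ ≈ 1.40 is close to 7/5, so the gas is diatomic.

γ ≈ 1.40; diatomic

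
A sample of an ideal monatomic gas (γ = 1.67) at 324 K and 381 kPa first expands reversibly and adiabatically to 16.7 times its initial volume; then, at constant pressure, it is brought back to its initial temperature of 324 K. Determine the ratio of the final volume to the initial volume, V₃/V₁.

V₃/V₁ ≈ 110

Adiabatic step: V₂/V₁ = 16.7; T₂ = T₁·(1/16.7)^(0.67) = 49.13 K.
Isobaric step: V₃/V₂ = T₃/T₂ = 324/49.13.
V₃/V₁ = (V₂/V₁)(V₃/V₂) = 16.7 × (324/49.13) = 110.1.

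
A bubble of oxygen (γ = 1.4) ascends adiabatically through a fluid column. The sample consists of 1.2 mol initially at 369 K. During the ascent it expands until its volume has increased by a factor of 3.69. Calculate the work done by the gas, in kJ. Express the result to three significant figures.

For a reversible adiabat TV^(γ−1) is constant, so T₂ = T₁ (V₁/V₂)^(γ−1).
T₂ = 369 × (1/3.69)^(0.4) = 218.9 K.
Q = 0, so ΔU = W_on_gas = nCᵥΔT with Cᵥ = R/(γ−1) = 20.79 J/(mol·K).
ΔU = 1.2 × 20.79 × (218.9 − 369) = -3744 J.
Work done by the gas = −ΔU = 3744 J.

W ≈ 3.74 kJ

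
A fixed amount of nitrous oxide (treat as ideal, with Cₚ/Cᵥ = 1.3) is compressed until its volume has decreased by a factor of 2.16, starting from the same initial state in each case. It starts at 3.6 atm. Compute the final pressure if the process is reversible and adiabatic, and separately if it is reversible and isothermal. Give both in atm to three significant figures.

adiabatic: 9.80 atm; isothermal: 7.78 atm

Isothermal: P₂ = P₁(V₁/V₂) = 3.6×2.16 = 7.776 atm.
Adiabatic: P₂ = P₁(V₁/V₂)^γ = 3.6×2.16^(1.3) = 9.797 atm.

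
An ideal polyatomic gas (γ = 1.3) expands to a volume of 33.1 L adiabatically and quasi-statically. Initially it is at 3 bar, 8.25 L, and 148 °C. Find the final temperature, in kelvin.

T₂ ≈ 278 K

Adiabatic: T₁V₁^(γ−1) = T₂V₂^(γ−1) ⇒ T₂ = T₁ (V₁/V₂)^(γ−1).
T₁ = 148 °C = 421.1 K.
T₂ = 421.1 × (8.25/33.1)^(0.3) = 277.6 K.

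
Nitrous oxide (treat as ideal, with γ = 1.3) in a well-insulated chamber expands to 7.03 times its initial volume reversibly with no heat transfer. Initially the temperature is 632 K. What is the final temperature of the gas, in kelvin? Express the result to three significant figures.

T₂ ≈ 352 K

For a reversible adiabat TV^(γ−1) is constant, so T₂ = T₁ (V₁/V₂)^(γ−1).
T₂ = 632 × (1/7.03)^(0.3) = 352.1 K.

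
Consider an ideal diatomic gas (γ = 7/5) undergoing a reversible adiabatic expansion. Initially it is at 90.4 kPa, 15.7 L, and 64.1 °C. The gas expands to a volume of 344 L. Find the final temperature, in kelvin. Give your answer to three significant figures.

T₂ ≈ 98.1 K

For a reversible adiabat TV^(γ−1) is constant, so T₂ = T₁ (V₁/V₂)^(γ−1).
T₁ = 64.1 °C = 337.2 K.
T₂ = 337.2 × (15.7/344)^(2/5) = 98.1 K.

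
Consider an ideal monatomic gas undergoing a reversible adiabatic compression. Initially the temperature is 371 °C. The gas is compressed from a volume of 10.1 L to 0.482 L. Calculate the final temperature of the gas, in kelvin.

T₂ ≈ 4900 K

Adiabatic: T₁V₁^(γ−1) = T₂V₂^(γ−1) ⇒ T₂ = T₁ (V₁/V₂)^(γ−1).
For a monatomic ideal gas γ = 5/3, so γ−1 = 2/3.
T₁ = 371 °C = 644.1 K.
T₂ = 644.1 × (10.1/0.482)^(2/3) = 4896 K.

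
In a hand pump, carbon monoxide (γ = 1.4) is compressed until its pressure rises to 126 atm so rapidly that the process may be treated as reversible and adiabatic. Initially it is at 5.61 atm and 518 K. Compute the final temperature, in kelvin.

Adiabatic: T₂/T₁ = (P₂/P₁)^((γ−1)/γ).
T₂ = 518 × (126/5.61)^(0.286) = 1260 K.

T₂ ≈ 1260 K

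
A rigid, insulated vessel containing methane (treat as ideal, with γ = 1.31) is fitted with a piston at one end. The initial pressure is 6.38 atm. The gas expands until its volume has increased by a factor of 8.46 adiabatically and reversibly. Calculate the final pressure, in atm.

P₂ ≈ 0.389 atm

Since PV^γ is constant along a reversible adiabat, P₂ = P₁ (V₁/V₂)^γ.
P₂ = 6.38 × (1/8.46)^(1.31) = 0.389 atm.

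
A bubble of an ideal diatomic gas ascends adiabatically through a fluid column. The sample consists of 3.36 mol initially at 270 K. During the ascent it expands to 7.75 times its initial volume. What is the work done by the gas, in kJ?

For a reversible adiabat TV^(γ−1) is constant, so T₂ = T₁ (V₁/V₂)^(γ−1).
γ = 7/5 for a diatomic ideal gas, so γ−1 = 2/5.
T₂ = 270 × (1/7.75)^(2/5) = 119 K.
Q = 0, so ΔU = W_on_gas = nCᵥΔT with Cᵥ = R/(γ−1) = 20.79 J/(mol·K).
ΔU = 3.36 × 20.79 × (119 − 270) = -10540 J.
Work done by the gas = −ΔU = 10540 J.

W ≈ 10.5 kJ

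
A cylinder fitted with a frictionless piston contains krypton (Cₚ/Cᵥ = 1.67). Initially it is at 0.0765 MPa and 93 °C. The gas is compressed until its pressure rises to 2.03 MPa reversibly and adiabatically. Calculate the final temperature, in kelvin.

T₂ ≈ 1360 K

Along an adiabat T P^((1−γ)/γ) is constant, so T₂ = T₁ (P₂/P₁)^((γ−1)/γ).
T₁ = 93 °C = 366.1 K.
T₂ = 366.1 × (2.03/0.0765)^(0.401) = 1364 K.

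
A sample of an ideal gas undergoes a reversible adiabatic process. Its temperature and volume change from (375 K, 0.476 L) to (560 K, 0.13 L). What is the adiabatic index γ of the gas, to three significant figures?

γ ≈ 1.31

TV^(γ−1) = const ⇒ γ − 1 = ln(T₂/T₁) / ln(V₁/V₂).
γ = 1 + ln(560/375) / ln(0.476/0.13) = 1.309.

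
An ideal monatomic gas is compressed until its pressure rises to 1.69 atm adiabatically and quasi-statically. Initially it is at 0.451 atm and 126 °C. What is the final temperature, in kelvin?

T₂ ≈ 677 K

Along an adiabat T P^((1−γ)/γ) is constant, so T₂ = T₁ (P₂/P₁)^((γ−1)/γ).
For a monatomic ideal gas γ = 5/3, so (γ−1)/γ = 2/5.
T₁ = 126 °C = 399.1 K.
T₂ = 399.1 × (1.69/0.451)^(2/5) = 677 K.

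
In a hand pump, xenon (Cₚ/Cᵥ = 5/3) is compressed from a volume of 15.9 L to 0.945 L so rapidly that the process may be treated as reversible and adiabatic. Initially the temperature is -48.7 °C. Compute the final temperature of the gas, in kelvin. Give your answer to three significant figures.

T₂ ≈ 1470 K

For a reversible adiabat TV^(γ−1) is constant, so T₂ = T₁ (V₁/V₂)^(γ−1).
T₁ = -48.7 °C = 224.4 K.
T₂ = 224.4 × (15.9/0.945)^(2/3) = 1474 K.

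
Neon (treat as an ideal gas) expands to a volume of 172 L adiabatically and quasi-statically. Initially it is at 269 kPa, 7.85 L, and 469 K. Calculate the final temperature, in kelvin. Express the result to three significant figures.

T₂ ≈ 59.9 K

Adiabatic: T₁V₁^(γ−1) = T₂V₂^(γ−1) ⇒ T₂ = T₁ (V₁/V₂)^(γ−1).
γ = 5/3 for a monatomic ideal gas.
T₂ = 469 × (7.85/172)^(2/3) = 59.9 K.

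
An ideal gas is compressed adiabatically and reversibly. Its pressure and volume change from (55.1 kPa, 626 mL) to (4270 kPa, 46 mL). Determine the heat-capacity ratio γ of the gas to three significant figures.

PV^γ = const ⇒ γ = ln(P₂/P₁) / ln(V₁/V₂).
γ = ln(4270/55.1) / ln(626/46) = 1.666.

γ ≈ 1.67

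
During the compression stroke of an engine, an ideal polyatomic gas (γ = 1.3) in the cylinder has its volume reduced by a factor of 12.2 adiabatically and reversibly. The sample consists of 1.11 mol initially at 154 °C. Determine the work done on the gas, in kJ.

W ≈ 14.7 kJ

For a reversible adiabat TV^(γ−1) is constant, so T₂ = T₁ (V₁/V₂)^(γ−1).
T₁ = 154 °C = 427.1 K.
T₂ = 427.1 × 12.2^(0.3) = 904.7 K.
Q = 0, so ΔU = W_on_gas = nCᵥΔT with Cᵥ = R/(γ−1) = 27.71 J/(mol·K).
ΔU = 1.11 × 27.71 × (904.7 − 427.1) = 14690 J.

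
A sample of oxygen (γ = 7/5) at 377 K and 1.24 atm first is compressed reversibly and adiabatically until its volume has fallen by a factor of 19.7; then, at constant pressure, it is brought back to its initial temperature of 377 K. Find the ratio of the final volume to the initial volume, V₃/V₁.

V₃/V₁ ≈ 0.0154

Adiabatic step: V₂/V₁ = 0.05076; T₂ = T₁·19.7^(2/5) = 1242 K.
Isobaric step: V₃/V₂ = T₃/T₂ = 377/1242.
V₃/V₁ = (V₂/V₁)(V₃/V₂) = 0.05076 × (377/1242) = 0.01541.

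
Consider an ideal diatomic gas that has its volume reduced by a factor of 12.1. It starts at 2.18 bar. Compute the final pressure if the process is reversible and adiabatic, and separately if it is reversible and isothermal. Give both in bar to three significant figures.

For a diatomic ideal gas γ = 7/5.
Isothermal: P₂ = P₁(V₁/V₂) = 2.18×12.1 = 26.38 bar.
Adiabatic: P₂ = P₁(V₁/V₂)^γ = 2.18×12.1^(7/5) = 71.51 bar.

adiabatic: 71.5 bar; isothermal: 26.4 bar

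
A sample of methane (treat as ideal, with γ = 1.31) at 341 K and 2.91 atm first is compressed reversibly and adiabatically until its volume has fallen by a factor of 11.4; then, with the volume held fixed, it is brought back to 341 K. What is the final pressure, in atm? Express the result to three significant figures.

P₃ ≈ 33.2 atm

Adiabatic step (PV^γ = const): P₂ = 2.91×11.4^(1.31) = 70.54 atm; T₂ = 341×11.4^(0.31) = 725.1 K.
Isochoric: P₃ = P₂(T₃/T₂) = 70.54 × (341/725.1) = 33.17 atm.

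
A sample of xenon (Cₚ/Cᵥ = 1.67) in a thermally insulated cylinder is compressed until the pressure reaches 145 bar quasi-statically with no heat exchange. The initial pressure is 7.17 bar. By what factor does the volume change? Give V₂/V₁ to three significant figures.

V₂/V₁ ≈ 0.165

From PV^γ = const, V₂/V₁ = (P₁/P₂)^(1/γ).
V₂/V₁ = (7.17/145)^(0.599) = 0.1652.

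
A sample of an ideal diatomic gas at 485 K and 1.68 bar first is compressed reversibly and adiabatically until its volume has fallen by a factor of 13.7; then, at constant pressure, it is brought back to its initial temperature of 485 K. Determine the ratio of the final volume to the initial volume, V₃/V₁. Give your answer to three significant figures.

V₃/V₁ ≈ 0.0256

For a diatomic ideal gas γ = 7/5.
Adiabatic step: V₂/V₁ = 0.07299; T₂ = T₁·13.7^(2/5) = 1382 K.
Isobaric step: V₃/V₂ = T₃/T₂ = 485/1382.
V₃/V₁ = (V₂/V₁)(V₃/V₂) = 0.07299 × (485/1382) = 0.02562.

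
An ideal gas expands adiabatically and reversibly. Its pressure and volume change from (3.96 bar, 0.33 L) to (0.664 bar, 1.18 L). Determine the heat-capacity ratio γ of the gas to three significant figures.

PV^γ = const ⇒ γ = ln(P₂/P₁) / ln(V₁/V₂).
γ = ln(0.664/3.96) / ln(0.33/1.18) = 1.401.

γ ≈ 1.40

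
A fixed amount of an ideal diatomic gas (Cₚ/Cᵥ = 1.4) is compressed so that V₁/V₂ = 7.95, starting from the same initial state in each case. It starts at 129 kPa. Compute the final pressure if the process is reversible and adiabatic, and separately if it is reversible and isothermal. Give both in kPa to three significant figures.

adiabatic: 2350 kPa; isothermal: 1030 kPa

Isothermal: P₂ = P₁(V₁/V₂) = 129×7.95 = 1026 kPa.
Adiabatic: P₂ = P₁(V₁/V₂)^γ = 129×7.95^(1.4) = 2350 kPa.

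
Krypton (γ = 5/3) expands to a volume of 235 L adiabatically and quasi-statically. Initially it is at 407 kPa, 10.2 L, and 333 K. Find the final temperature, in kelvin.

For a reversible adiabat TV^(γ−1) is constant, so T₂ = T₁ (V₁/V₂)^(γ−1).
T₂ = 333 × (10.2/235)^(2/3) = 41.13 K.

T₂ ≈ 41.1 K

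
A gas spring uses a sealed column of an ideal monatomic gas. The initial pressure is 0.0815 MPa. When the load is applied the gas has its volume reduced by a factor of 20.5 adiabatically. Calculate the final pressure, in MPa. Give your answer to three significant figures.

Adiabatic: P₁V₁^γ = P₂V₂^γ ⇒ P₂ = P₁ (V₁/V₂)^γ.
For a monatomic ideal gas γ = 5/3.
P₂ = 0.0815 × 20.5^(5/3) = 12.51 MPa.

P₂ ≈ 12.5 MPa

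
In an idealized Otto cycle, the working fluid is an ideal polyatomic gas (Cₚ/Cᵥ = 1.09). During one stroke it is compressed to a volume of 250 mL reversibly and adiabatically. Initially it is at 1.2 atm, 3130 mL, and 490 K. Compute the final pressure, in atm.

P₂ ≈ 18.9 atm

Since PV^γ is constant along a reversible adiabat, P₂ = P₁ (V₁/V₂)^γ.
P₂ = 1.2 × (3130/250)^(1.09) = 18.86 atm.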